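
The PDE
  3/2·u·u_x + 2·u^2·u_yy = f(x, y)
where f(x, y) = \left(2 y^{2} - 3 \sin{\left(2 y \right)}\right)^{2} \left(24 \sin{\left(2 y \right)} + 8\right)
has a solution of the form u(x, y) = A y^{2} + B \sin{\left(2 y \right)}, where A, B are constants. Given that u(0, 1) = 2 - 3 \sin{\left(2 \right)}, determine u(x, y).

Substitute the ansatz u = A y^{2} + B \sin{\left(2 y \right)} into the left-hand side.
Derivatives of the ansatz:
  u_x = 0
  u_yy = 2 A - 4 B \sin{\left(2 y \right)}
Term by term:
  3/2·u·u_x = 0
  2·u^2·u_yy = 4 A^{3} y^{4} - 8 A^{2} B y^{4} \sin{\left(2 y \right)} + 8 A^{2} B y^{2} \sin{\left(2 y \right)} - 16 A B^{2} y^{2} \sin^{2}{\left(2 y \right)} + 4 A B^{2} \sin^{2}{\left(2 y \right)} - 8 B^{3} \sin^{3}{\left(2 y \right)}
So the left-hand side equals
  4 A^{3} y^{4} - 8 A^{2} B y^{4} \sin{\left(2 y \right)} + 8 A^{2} B y^{2} \sin{\left(2 y \right)} - 16 A B^{2} y^{2} \sin^{2}{\left(2 y \right)} + 4 A B^{2} \sin^{2}{\left(2 y \right)} - 8 B^{3} \sin^{3}{\left(2 y \right)}
This must equal f(x, y) identically; expanded, f = 96 y^{4} \sin{\left(2 y \right)} + 32 y^{4} - 288 y^{2} \sin^{2}{\left(2 y \right)} - 96 y^{2} \sin{\left(2 y \right)} + 216 \sin^{3}{\left(2 y \right)} + 72 \sin^{2}{\left(2 y \right)}.
Matching coefficients of the independent functions:
  [y^{4}]:  4 A^{3} = 32
  [y^{2} \sin{\left(2 y \right)}]:  8 A^{2} B = -96
  [y^{2} \sin^{2}{\left(2 y \right)}]:  - 16 A B^{2} = -288
  [y^{4} \sin{\left(2 y \right)}]:  - 8 A^{2} B = 96
  [\sin^{2}{\left(2 y \right)}]:  4 A B^{2} = 72
  [\sin^{3}{\left(2 y \right)}]:  - 8 B^{3} = 216
Solving: A = 2, B = -3.
Check against the point condition:
  u(0, 1) = 2 - 3 \sin{\left(2 \right)}  ⟹  A + B \sin{\left(2 \right)} = 2 - 3 \sin{\left(2 \right)}  ✓
Hence u(x, y) = 2 y^{2} - 3 \sin{\left(2 y \right)}.

Answer: u(x, y) = 2 y^{2} - 3 \sin{\left(2 y \right)}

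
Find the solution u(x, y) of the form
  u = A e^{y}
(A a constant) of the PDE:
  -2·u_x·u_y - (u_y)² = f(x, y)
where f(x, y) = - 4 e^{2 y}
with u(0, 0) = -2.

Answer: u(x, y) = - 2 e^{y}

Derivation:
Substitute the ansatz u = A e^{y} into the left-hand side.
Derivatives of the ansatz:
  u_x = 0
  u_y = A e^{y}
Term by term:
  -2·u_x·u_y = 0
  -(u_y)² = - A^{2} e^{2 y}
So the left-hand side equals
  - A^{2} e^{2 y}
This must equal f(x, y) = - 4 e^{2 y} identically.
Matching coefficients of the independent functions:
  [e^{2 y}]:  - A^{2} = -4
These equations allow (A) = (-2) or (2).
Impose the point condition(s):
  u(0, 0) = -2  ⟹  A = -2
Only A = -2 satisfies everything.
Hence u(x, y) = - 2 e^{y}.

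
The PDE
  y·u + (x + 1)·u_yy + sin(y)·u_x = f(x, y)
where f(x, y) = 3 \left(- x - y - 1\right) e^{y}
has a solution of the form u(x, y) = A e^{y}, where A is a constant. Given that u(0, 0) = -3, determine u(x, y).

Substitute the ansatz u = A e^{y} into the left-hand side.
Derivatives of the ansatz:
  u_yy = A e^{y}
  u_x = 0
Term by term:
  y·u = A y e^{y}
  (x + 1)·u_yy = A x e^{y} + A e^{y}
  sin(y)·u_x = 0
So the left-hand side equals
  A x e^{y} + A y e^{y} + A e^{y}
This must equal f(x, y) identically; expanded, f = - 3 x e^{y} - 3 y e^{y} - 3 e^{y}.
Matching coefficients of the independent functions:
  [x e^{y}, y e^{y}, e^{y}]:  A = -3
Solving: A = -3.
Check against the point condition:
  u(0, 0) = -3  ⟹  A = -3  ✓
Hence u(x, y) = - 3 e^{y}.

Answer: u(x, y) = - 3 e^{y}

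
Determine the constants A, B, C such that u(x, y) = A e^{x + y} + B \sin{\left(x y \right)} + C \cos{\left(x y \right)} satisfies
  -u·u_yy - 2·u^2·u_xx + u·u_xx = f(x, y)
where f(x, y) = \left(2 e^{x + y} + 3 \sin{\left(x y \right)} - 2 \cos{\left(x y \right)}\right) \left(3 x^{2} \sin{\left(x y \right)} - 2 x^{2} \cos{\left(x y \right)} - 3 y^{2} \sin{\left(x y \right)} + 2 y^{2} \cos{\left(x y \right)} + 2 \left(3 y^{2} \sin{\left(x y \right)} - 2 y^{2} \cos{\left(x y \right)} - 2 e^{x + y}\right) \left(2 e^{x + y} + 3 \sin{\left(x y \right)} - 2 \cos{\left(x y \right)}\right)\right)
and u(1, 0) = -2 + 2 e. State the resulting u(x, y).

Answer: u(x, y) = 2 e^{x + y} + 3 \sin{\left(x y \right)} - 2 \cos{\left(x y \right)}

Derivation:
Substitute the ansatz u = A e^{x + y} + B \sin{\left(x y \right)} + C \cos{\left(x y \right)} into the left-hand side.
Derivatives of the ansatz:
  u_yy = A e^{x} e^{y} - B x^{2} \sin{\left(x y \right)} - C x^{2} \cos{\left(x y \right)}
  u_xx = A e^{x} e^{y} - B y^{2} \sin{\left(x y \right)} - C y^{2} \cos{\left(x y \right)}
Term by term:
  -u·u_yy = - A^{2} e^{2 x} e^{2 y} + A B x^{2} e^{x} e^{y} \sin{\left(x y \right)} - A B e^{x} e^{y} \sin{\left(x y \right)} + A C x^{2} e^{x} e^{y} \cos{\left(x y \right)} - A C e^{x} e^{y} \cos{\left(x y \right)} + B^{2} x^{2} \sin^{2}{\left(x y \right)} + 2 B C x^{2} \sin{\left(x y \right)} \cos{\left(x y \right)} + C^{2} x^{2} \cos^{2}{\left(x y \right)}
  -2·u^2·u_xx = - 2 A^{3} e^{3 x} e^{3 y} + 2 A^{2} B y^{2} e^{2 x} e^{2 y} \sin{\left(x y \right)} - 4 A^{2} B e^{2 x} e^{2 y} \sin{\left(x y \right)} + 2 A^{2} C y^{2} e^{2 x} e^{2 y} \cos{\left(x y \right)} - 4 A^{2} C e^{2 x} e^{2 y} \cos{\left(x y \right)} + 4 A B^{2} y^{2} e^{x} e^{y} \sin^{2}{\left(x y \right)} - 2 A B^{2} e^{x} e^{y} \sin^{2}{\left(x y \right)} + 8 A B C y^{2} e^{x} e^{y} \sin{\left(x y \right)} \cos{\left(x y \right)} - 4 A B C e^{x} e^{y} \sin{\left(x y \right)} \cos{\left(x y \right)} + 4 A C^{2} y^{2} e^{x} e^{y} \cos^{2}{\left(x y \right)} - 2 A C^{2} e^{x} e^{y} \cos^{2}{\left(x y \right)} + 2 B^{3} y^{2} \sin^{3}{\left(x y \right)} + 6 B^{2} C y^{2} \sin^{2}{\left(x y \right)} \cos{\left(x y \right)} + 6 B C^{2} y^{2} \sin{\left(x y \right)} \cos^{2}{\left(x y \right)} + 2 C^{3} y^{2} \cos^{3}{\left(x y \right)}
  u·u_xx = A^{2} e^{2 x} e^{2 y} - A B y^{2} e^{x} e^{y} \sin{\left(x y \right)} + A B e^{x} e^{y} \sin{\left(x y \right)} - A C y^{2} e^{x} e^{y} \cos{\left(x y \right)} + A C e^{x} e^{y} \cos{\left(x y \right)} - B^{2} y^{2} \sin^{2}{\left(x y \right)} - 2 B C y^{2} \sin{\left(x y \right)} \cos{\left(x y \right)} - C^{2} y^{2} \cos^{2}{\left(x y \right)}
Sum these and collect like terms in the independent variables.
This must equal f(x, y) identically; expanded, f = 6 x^{2} e^{x} e^{y} \sin{\left(x y \right)} - 4 x^{2} e^{x} e^{y} \cos{\left(x y \right)} + 9 x^{2} \sin^{2}{\left(x y \right)} - 12 x^{2} \sin{\left(x y \right)} \cos{\left(x y \right)} + 4 x^{2} \cos^{2}{\left(x y \right)} + 24 y^{2} e^{2 x} e^{2 y} \sin{\left(x y \right)} - 16 y^{2} e^{2 x} e^{2 y} \cos{\left(x y \right)} + 72 y^{2} e^{x} e^{y} \sin^{2}{\left(x y \right)} - 96 y^{2} e^{x} e^{y} \sin{\left(x y \right)} \cos{\left(x y \right)} - 6 y^{2} e^{x} e^{y} \sin{\left(x y \right)} + 32 y^{2} e^{x} e^{y} \cos^{2}{\left(x y \right)} + 4 y^{2} e^{x} e^{y} \cos{\left(x y \right)} + 54 y^{2} \sin^{3}{\left(x y \right)} - 108 y^{2} \sin^{2}{\left(x y \right)} \cos{\left(x y \right)} - 9 y^{2} \sin^{2}{\left(x y \right)} + 72 y^{2} \sin{\left(x y \right)} \cos^{2}{\left(x y \right)} + 12 y^{2} \sin{\left(x y \right)} \cos{\left(x y \right)} - 16 y^{2} \cos^{3}{\left(x y \right)} - 4 y^{2} \cos^{2}{\left(x y \right)} - 16 e^{3 x} e^{3 y} - 48 e^{2 x} e^{2 y} \sin{\left(x y \right)} + 32 e^{2 x} e^{2 y} \cos{\left(x y \right)} - 36 e^{x} e^{y} \sin^{2}{\left(x y \right)} + 48 e^{x} e^{y} \sin{\left(x y \right)} \cos{\left(x y \right)} - 16 e^{x} e^{y} \cos^{2}{\left(x y \right)}.
Matching coefficients of the independent functions:
(each divided by its leading coefficient; functions giving the same equation are listed together)
  [x^{2} \sin^{2}{\left(x y \right)}, y^{2} \sin^{2}{\left(x y \right)}]:  B^{2} - 9 = 0
  [x^{2} \cos^{2}{\left(x y \right)}, y^{2} \cos^{2}{\left(x y \right)}]:  C^{2} - 4 = 0
  [y^{2} \sin^{3}{\left(x y \right)}]:  B^{3} - 27 = 0
  [y^{2} \cos^{3}{\left(x y \right)}]:  C^{3} + 8 = 0
  [e^{3 x} e^{3 y}]:  A^{3} - 8 = 0
  [x^{2} \sin{\left(x y \right)} \cos{\left(x y \right)}, y^{2} \sin{\left(x y \right)} \cos{\left(x y \right)}]:  B C + 6 = 0
  [y^{2} \sin{\left(x y \right)} \cos^{2}{\left(x y \right)}]:  B C^{2} - 12 = 0
  [y^{2} \sin^{2}{\left(x y \right)} \cos{\left(x y \right)}]:  B^{2} C + 18 = 0
  [e^{x} e^{y} \sin^{2}{\left(x y \right)}, y^{2} e^{x} e^{y} \sin^{2}{\left(x y \right)}]:  A B^{2} - 18 = 0
  [e^{x} e^{y} \cos^{2}{\left(x y \right)}, y^{2} e^{x} e^{y} \cos^{2}{\left(x y \right)}]:  A C^{2} - 8 = 0
  [e^{2 x} e^{2 y} \sin{\left(x y \right)}, y^{2} e^{2 x} e^{2 y} \sin{\left(x y \right)}]:  A^{2} B - 12 = 0
  [e^{2 x} e^{2 y} \cos{\left(x y \right)}, y^{2} e^{2 x} e^{2 y} \cos{\left(x y \right)}]:  A^{2} C + 8 = 0
  [x^{2} e^{x} e^{y} \sin{\left(x y \right)}, y^{2} e^{x} e^{y} \sin{\left(x y \right)}]:  A B - 6 = 0
  [x^{2} e^{x} e^{y} \cos{\left(x y \right)}, y^{2} e^{x} e^{y} \cos{\left(x y \right)}]:  A C + 4 = 0
  [e^{x} e^{y} \sin{\left(x y \right)} \cos{\left(x y \right)}, y^{2} e^{x} e^{y} \sin{\left(x y \right)} \cos{\left(x y \right)}]:  A B C + 12 = 0
Solving: A = 2, B = 3, C = -2.
Check against the point condition:
  u(1, 0) = -2 + 2 e  ⟹  e A + C = -2 + 2 e  ✓
Hence u(x, y) = 2 e^{x + y} + 3 \sin{\left(x y \right)} - 2 \cos{\left(x y \right)}.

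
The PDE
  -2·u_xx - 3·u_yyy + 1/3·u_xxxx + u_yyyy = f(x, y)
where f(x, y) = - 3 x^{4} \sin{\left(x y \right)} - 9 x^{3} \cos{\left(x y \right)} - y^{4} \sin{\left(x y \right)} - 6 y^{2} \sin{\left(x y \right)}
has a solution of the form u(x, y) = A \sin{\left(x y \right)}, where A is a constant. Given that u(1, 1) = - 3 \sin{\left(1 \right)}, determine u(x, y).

Answer: u(x, y) = - 3 \sin{\left(x y \right)}

Derivation:
Substitute the ansatz u = A \sin{\left(x y \right)} into the left-hand side.
Derivatives of the ansatz:
  u_xx = - A y^{2} \sin{\left(x y \right)}
  u_yyy = - A x^{3} \cos{\left(x y \right)}
  u_xxxx = A y^{4} \sin{\left(x y \right)}
  u_yyyy = A x^{4} \sin{\left(x y \right)}
Term by term:
  -2·u_xx = 2 A y^{2} \sin{\left(x y \right)}
  -3·u_yyy = 3 A x^{3} \cos{\left(x y \right)}
  1/3·u_xxxx = \frac{A y^{4} \sin{\left(x y \right)}}{3}
  u_yyyy = A x^{4} \sin{\left(x y \right)}
So the left-hand side equals
  A x^{4} \sin{\left(x y \right)} + 3 A x^{3} \cos{\left(x y \right)} + \frac{A y^{4} \sin{\left(x y \right)}}{3} + 2 A y^{2} \sin{\left(x y \right)}
This must equal f(x, y) = - 3 x^{4} \sin{\left(x y \right)} - 9 x^{3} \cos{\left(x y \right)} - y^{4} \sin{\left(x y \right)} - 6 y^{2} \sin{\left(x y \right)} identically.
Matching coefficients of the independent functions:
  [x^{3} \cos{\left(x y \right)}]:  3 A = -9
  [x^{4} \sin{\left(x y \right)}]:  A = -3
  [y^{2} \sin{\left(x y \right)}]:  2 A = -6
  [y^{4} \sin{\left(x y \right)}]:  \frac{A}{3} = -1
Solving: A = -3.
Check against the point condition:
  u(1, 1) = - 3 \sin{\left(1 \right)}  ⟹  A \sin{\left(1 \right)} = - 3 \sin{\left(1 \right)}  ✓
Hence u(x, y) = - 3 \sin{\left(x y \right)}.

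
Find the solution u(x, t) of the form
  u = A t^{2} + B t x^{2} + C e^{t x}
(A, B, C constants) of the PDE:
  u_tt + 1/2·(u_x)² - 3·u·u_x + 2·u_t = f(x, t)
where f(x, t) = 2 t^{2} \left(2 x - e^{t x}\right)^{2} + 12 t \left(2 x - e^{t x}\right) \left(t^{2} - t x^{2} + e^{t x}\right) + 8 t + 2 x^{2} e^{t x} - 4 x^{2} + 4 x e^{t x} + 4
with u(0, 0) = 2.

Substitute the ansatz u = A t^{2} + B t x^{2} + C e^{t x} into the left-hand side.
Derivatives of the ansatz:
  u_tt = 2 A + C x^{2} e^{t x}
  u_x = 2 B t x + C t e^{t x}
  u_t = 2 A t + B x^{2} + C x e^{t x}
Term by term:
  u_tt = 2 A + C x^{2} e^{t x}
  1/2·(u_x)² = 2 B^{2} t^{2} x^{2} + 2 B C t^{2} x e^{t x} + \frac{C^{2} t^{2} e^{2 t x}}{2}
  -3·u·u_x = - 6 A B t^{3} x - 3 A C t^{3} e^{t x} - 6 B^{2} t^{2} x^{3} - 3 B C t^{2} x^{2} e^{t x} - 6 B C t x e^{t x} - 3 C^{2} t e^{2 t x}
  2·u_t = 4 A t + 2 B x^{2} + 2 C x e^{t x}
So the left-hand side equals
  - 6 A B t^{3} x - 3 A C t^{3} e^{t x} + 4 A t + 2 A - 6 B^{2} t^{2} x^{3} + 2 B^{2} t^{2} x^{2} - 3 B C t^{2} x^{2} e^{t x} + 2 B C t^{2} x e^{t x} - 6 B C t x e^{t x} + 2 B x^{2} + \frac{C^{2} t^{2} e^{2 t x}}{2} - 3 C^{2} t e^{2 t x} + C x^{2} e^{t x} + 2 C x e^{t x}
This must equal f(x, t) identically; expanded, f = 24 t^{3} x - 12 t^{3} e^{t x} - 24 t^{2} x^{3} + 12 t^{2} x^{2} e^{t x} + 8 t^{2} x^{2} - 8 t^{2} x e^{t x} + 2 t^{2} e^{2 t x} + 24 t x e^{t x} - 12 t e^{2 t x} + 8 t + 2 x^{2} e^{t x} - 4 x^{2} + 4 x e^{t x} + 4.
Matching coefficients of the independent functions:
  [constant term]:  2 A = 4
  [t]:  4 A = 8
  [x^{2}]:  2 B = -4
  [t e^{2 t x}]:  - 3 C^{2} = -12
  [t^{2} x^{2}]:  2 B^{2} = 8
  [t^{2} x^{3}]:  - 6 B^{2} = -24
  [t^{2} e^{2 t x}]:  \frac{C^{2}}{2} = 2
  [t^{3} x]:  - 6 A B = 24
  [t^{3} e^{t x}]:  - 3 A C = -12
  [x e^{t x}]:  2 C = 4
  [x^{2} e^{t x}]:  C = 2
  [t x e^{t x}]:  - 6 B C = 24
  [t^{2} x e^{t x}]:  2 B C = -8
  [t^{2} x^{2} e^{t x}]:  - 3 B C = 12
Solving: A = 2, B = -2, C = 2.
Check against the point condition:
  u(0, 0) = 2  ⟹  C = 2  ✓
Hence u(x, t) = 2 t^{2} - 2 t x^{2} + 2 e^{t x}.

Answer: u(x, t) = 2 t^{2} - 2 t x^{2} + 2 e^{t x}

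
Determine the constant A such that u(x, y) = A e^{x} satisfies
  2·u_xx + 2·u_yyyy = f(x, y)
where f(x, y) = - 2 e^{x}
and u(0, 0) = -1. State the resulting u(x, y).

Substitute the ansatz u = A e^{x} into the left-hand side.
Derivatives of the ansatz:
  u_xx = A e^{x}
  u_yyyy = 0
Term by term:
  2·u_xx = 2 A e^{x}
  2·u_yyyy = 0
So the left-hand side equals
  2 A e^{x}
This must equal f(x, y) = - 2 e^{x} identically.
Matching coefficients of the independent functions:
  [e^{x}]:  2 A = -2
Solving: A = -1.
Check against the point condition:
  u(0, 0) = -1  ⟹  A = -1  ✓
Hence u(x, y) = - e^{x}.

Answer: u(x, y) = - e^{x}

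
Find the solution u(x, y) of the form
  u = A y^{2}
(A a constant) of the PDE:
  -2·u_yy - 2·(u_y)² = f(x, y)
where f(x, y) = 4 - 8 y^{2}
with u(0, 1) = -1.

Substitute the ansatz u = A y^{2} into the left-hand side.
Derivatives of the ansatz:
  u_yy = 2 A
  u_y = 2 A y
Term by term:
  -2·u_yy = - 4 A
  -2·(u_y)² = - 8 A^{2} y^{2}
So the left-hand side equals
  - 8 A^{2} y^{2} - 4 A
This must equal f(x, y) = 4 - 8 y^{2} identically.
Matching coefficients of the independent functions:
  [constant term]:  - 4 A = 4
  [y^{2}]:  - 8 A^{2} = -8
Solving: A = -1.
Check against the point condition:
  u(0, 1) = -1  ⟹  A = -1  ✓
Hence u(x, y) = - y^{2}.

Answer: u(x, y) = - y^{2}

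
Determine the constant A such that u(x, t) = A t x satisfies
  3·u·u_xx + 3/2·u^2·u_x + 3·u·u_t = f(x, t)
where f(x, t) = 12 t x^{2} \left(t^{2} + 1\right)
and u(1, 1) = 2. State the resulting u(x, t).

Substitute the ansatz u = A t x into the left-hand side.
Derivatives of the ansatz:
  u_xx = 0
  u_x = A t
  u_t = A x
Term by term:
  3·u·u_xx = 0
  3/2·u^2·u_x = \frac{3 A^{3} t^{3} x^{2}}{2}
  3·u·u_t = 3 A^{2} t x^{2}
So the left-hand side equals
  \frac{3 A^{3} t^{3} x^{2}}{2} + 3 A^{2} t x^{2}
This must equal f(x, t) identically; expanded, f = 12 t^{3} x^{2} + 12 t x^{2}.
Matching coefficients of the independent functions:
  [t x^{2}]:  3 A^{2} = 12
  [t^{3} x^{2}]:  \frac{3 A^{3}}{2} = 12
Solving: A = 2.
Check against the point condition:
  u(1, 1) = 2  ⟹  A = 2  ✓
Hence u(x, t) = 2 t x.

Answer: u(x, t) = 2 t x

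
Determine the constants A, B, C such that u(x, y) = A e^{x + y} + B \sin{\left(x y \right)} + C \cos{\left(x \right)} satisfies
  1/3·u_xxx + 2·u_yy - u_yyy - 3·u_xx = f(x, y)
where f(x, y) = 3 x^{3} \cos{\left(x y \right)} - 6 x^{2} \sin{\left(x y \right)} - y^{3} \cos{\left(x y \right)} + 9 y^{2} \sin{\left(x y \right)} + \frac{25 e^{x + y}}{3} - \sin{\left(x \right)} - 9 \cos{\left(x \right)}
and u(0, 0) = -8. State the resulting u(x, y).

Substitute the ansatz u = A e^{x + y} + B \sin{\left(x y \right)} + C \cos{\left(x \right)} into the left-hand side.
Derivatives of the ansatz:
  u_xxx = A e^{x} e^{y} - B y^{3} \cos{\left(x y \right)} + C \sin{\left(x \right)}
  u_yy = A e^{x} e^{y} - B x^{2} \sin{\left(x y \right)}
  u_yyy = A e^{x} e^{y} - B x^{3} \cos{\left(x y \right)}
  u_xx = A e^{x} e^{y} - B y^{2} \sin{\left(x y \right)} - C \cos{\left(x \right)}
Term by term:
  1/3·u_xxx = \frac{A e^{x} e^{y}}{3} - \frac{B y^{3} \cos{\left(x y \right)}}{3} + \frac{C \sin{\left(x \right)}}{3}
  2·u_yy = 2 A e^{x} e^{y} - 2 B x^{2} \sin{\left(x y \right)}
  -u_yyy = - A e^{x} e^{y} + B x^{3} \cos{\left(x y \right)}
  -3·u_xx = - 3 A e^{x} e^{y} + 3 B y^{2} \sin{\left(x y \right)} + 3 C \cos{\left(x \right)}
So the left-hand side equals
  - \frac{5 A e^{x} e^{y}}{3} + B x^{3} \cos{\left(x y \right)} - 2 B x^{2} \sin{\left(x y \right)} - \frac{B y^{3} \cos{\left(x y \right)}}{3} + 3 B y^{2} \sin{\left(x y \right)} + \frac{C \sin{\left(x \right)}}{3} + 3 C \cos{\left(x \right)}
This must equal f(x, y) identically; expanded, f = 3 x^{3} \cos{\left(x y \right)} - 6 x^{2} \sin{\left(x y \right)} - y^{3} \cos{\left(x y \right)} + 9 y^{2} \sin{\left(x y \right)} + \frac{25 e^{x} e^{y}}{3} - \sin{\left(x \right)} - 9 \cos{\left(x \right)}.
Matching coefficients of the independent functions:
  [x^{2} \sin{\left(x y \right)}]:  - 2 B = -6
  [x^{3} \cos{\left(x y \right)}]:  B = 3
  [y^{2} \sin{\left(x y \right)}]:  3 B = 9
  [y^{3} \cos{\left(x y \right)}]:  - \frac{B}{3} = -1
  [e^{x} e^{y}]:  - \frac{5 A}{3} = \frac{25}{3}
  [\sin{\left(x \right)}]:  \frac{C}{3} = -1
  [\cos{\left(x \right)}]:  3 C = -9
Solving: A = -5, B = 3, C = -3.
Check against the point condition:
  u(0, 0) = -8  ⟹  A + C = -8  ✓
Hence u(x, y) = - 5 e^{x + y} + 3 \sin{\left(x y \right)} - 3 \cos{\left(x \right)}.

Answer: u(x, y) = - 5 e^{x + y} + 3 \sin{\left(x y \right)} - 3 \cos{\left(x \right)}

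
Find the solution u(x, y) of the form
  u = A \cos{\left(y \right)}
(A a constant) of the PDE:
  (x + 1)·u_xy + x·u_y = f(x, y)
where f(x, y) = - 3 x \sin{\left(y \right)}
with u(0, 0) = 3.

Substitute the ansatz u = A \cos{\left(y \right)} into the left-hand side.
Derivatives of the ansatz:
  u_xy = 0
  u_y = - A \sin{\left(y \right)}
Term by term:
  (x + 1)·u_xy = 0
  x·u_y = - A x \sin{\left(y \right)}
So the left-hand side equals
  - A x \sin{\left(y \right)}
This must equal f(x, y) = - 3 x \sin{\left(y \right)} identically.
Matching coefficients of the independent functions:
  [x \sin{\left(y \right)}]:  - A = -3
Solving: A = 3.
Check against the point condition:
  u(0, 0) = 3  ⟹  A = 3  ✓
Hence u(x, y) = 3 \cos{\left(y \right)}.

Answer: u(x, y) = 3 \cos{\left(y \right)}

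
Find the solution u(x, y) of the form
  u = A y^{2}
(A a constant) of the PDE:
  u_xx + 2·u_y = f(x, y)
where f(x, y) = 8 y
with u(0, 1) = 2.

Substitute the ansatz u = A y^{2} into the left-hand side.
Derivatives of the ansatz:
  u_xx = 0
  u_y = 2 A y
Term by term:
  u_xx = 0
  2·u_y = 4 A y
So the left-hand side equals
  4 A y
This must equal f(x, y) = 8 y identically.
Matching coefficients of the independent functions:
  [y]:  4 A = 8
Solving: A = 2.
Check against the point condition:
  u(0, 1) = 2  ⟹  A = 2  ✓
Hence u(x, y) = 2 y^{2}.

Answer: u(x, y) = 2 y^{2}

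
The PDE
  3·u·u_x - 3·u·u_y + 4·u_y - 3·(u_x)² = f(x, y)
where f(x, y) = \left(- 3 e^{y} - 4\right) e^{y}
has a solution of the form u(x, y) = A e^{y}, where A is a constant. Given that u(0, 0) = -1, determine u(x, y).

Answer: u(x, y) = - e^{y}

Derivation:
Substitute the ansatz u = A e^{y} into the left-hand side.
Derivatives of the ansatz:
  u_x = 0
  u_y = A e^{y}
Term by term:
  3·u·u_x = 0
  -3·u·u_y = - 3 A^{2} e^{2 y}
  4·u_y = 4 A e^{y}
  -3·(u_x)² = 0
So the left-hand side equals
  - 3 A^{2} e^{2 y} + 4 A e^{y}
This must equal f(x, y) = \left(- 3 e^{y} - 4\right) e^{y} identically.
Matching coefficients of the independent functions:
  [e^{y}]:  4 A = -4
  [e^{2 y}]:  - 3 A^{2} = -3
Solving: A = -1.
Check against the point condition:
  u(0, 0) = -1  ⟹  A = -1  ✓
Hence u(x, y) = - e^{y}.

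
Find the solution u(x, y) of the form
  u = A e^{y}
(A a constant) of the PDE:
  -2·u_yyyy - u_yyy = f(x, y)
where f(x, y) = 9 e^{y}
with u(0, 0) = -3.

Substitute the ansatz u = A e^{y} into the left-hand side.
Derivatives of the ansatz:
  u_yyyy = A e^{y}
  u_yyy = A e^{y}
Term by term:
  -2·u_yyyy = - 2 A e^{y}
  -u_yyy = - A e^{y}
So the left-hand side equals
  - 3 A e^{y}
This must equal f(x, y) = 9 e^{y} identically.
Matching coefficients of the independent functions:
  [e^{y}]:  - 3 A = 9
Solving: A = -3.
Check against the point condition:
  u(0, 0) = -3  ⟹  A = -3  ✓
Hence u(x, y) = - 3 e^{y}.

Answer: u(x, y) = - 3 e^{y}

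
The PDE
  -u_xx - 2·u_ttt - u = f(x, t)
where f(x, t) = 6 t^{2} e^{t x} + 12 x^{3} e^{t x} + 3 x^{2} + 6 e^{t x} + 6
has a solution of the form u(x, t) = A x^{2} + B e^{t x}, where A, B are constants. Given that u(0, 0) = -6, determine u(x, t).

Answer: u(x, t) = - 3 x^{2} - 6 e^{t x}

Derivation:
Substitute the ansatz u = A x^{2} + B e^{t x} into the left-hand side.
Derivatives of the ansatz:
  u_xx = 2 A + B t^{2} e^{t x}
  u_ttt = B x^{3} e^{t x}
Term by term:
  -u_xx = - 2 A - B t^{2} e^{t x}
  -2·u_ttt = - 2 B x^{3} e^{t x}
  -u = - A x^{2} - B e^{t x}
So the left-hand side equals
  - A x^{2} - 2 A - B t^{2} e^{t x} - 2 B x^{3} e^{t x} - B e^{t x}
This must equal f(x, t) = 6 t^{2} e^{t x} + 12 x^{3} e^{t x} + 3 x^{2} + 6 e^{t x} + 6 identically.
Matching coefficients of the independent functions:
  [constant term]:  - 2 A = 6
  [x^{2}]:  - A = 3
  [t^{2} e^{t x}, e^{t x}]:  - B = 6
  [x^{3} e^{t x}]:  - 2 B = 12
Solving: A = -3, B = -6.
Check against the point condition:
  u(0, 0) = -6  ⟹  B = -6  ✓
Hence u(x, t) = - 3 x^{2} - 6 e^{t x}.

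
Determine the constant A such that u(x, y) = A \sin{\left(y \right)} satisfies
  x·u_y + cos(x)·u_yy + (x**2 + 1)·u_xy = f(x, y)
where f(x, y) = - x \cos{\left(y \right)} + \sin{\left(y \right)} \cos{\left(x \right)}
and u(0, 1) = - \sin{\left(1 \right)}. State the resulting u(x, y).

Substitute the ansatz u = A \sin{\left(y \right)} into the left-hand side.
Derivatives of the ansatz:
  u_y = A \cos{\left(y \right)}
  u_yy = - A \sin{\left(y \right)}
  u_xy = 0
Term by term:
  x·u_y = A x \cos{\left(y \right)}
  cos(x)·u_yy = - A \sin{\left(y \right)} \cos{\left(x \right)}
  (x**2 + 1)·u_xy = 0
So the left-hand side equals
  A x \cos{\left(y \right)} - A \sin{\left(y \right)} \cos{\left(x \right)}
This must equal f(x, y) = - x \cos{\left(y \right)} + \sin{\left(y \right)} \cos{\left(x \right)} identically.
Matching coefficients of the independent functions:
  [x \cos{\left(y \right)}]:  A = -1
  [\sin{\left(y \right)} \cos{\left(x \right)}]:  - A = 1
Solving: A = -1.
Check against the point condition:
  u(0, 1) = - \sin{\left(1 \right)}  ⟹  A \sin{\left(1 \right)} = - \sin{\left(1 \right)}  ✓
Hence u(x, y) = - \sin{\left(y \right)}.

Answer: u(x, y) = - \sin{\left(y \right)}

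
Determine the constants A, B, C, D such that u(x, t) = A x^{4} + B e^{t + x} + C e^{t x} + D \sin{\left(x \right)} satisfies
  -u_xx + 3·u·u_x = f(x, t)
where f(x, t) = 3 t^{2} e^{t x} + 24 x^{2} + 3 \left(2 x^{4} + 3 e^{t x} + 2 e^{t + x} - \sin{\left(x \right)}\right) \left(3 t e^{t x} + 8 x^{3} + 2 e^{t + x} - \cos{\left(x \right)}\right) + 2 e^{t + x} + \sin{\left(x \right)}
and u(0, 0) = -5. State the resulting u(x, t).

Substitute the ansatz u = A x^{4} + B e^{t + x} + C e^{t x} + D \sin{\left(x \right)} into the left-hand side.
Derivatives of the ansatz:
  u_xx = 12 A x^{2} + B e^{t} e^{x} + C t^{2} e^{t x} - D \sin{\left(x \right)}
  u_x = 4 A x^{3} + B e^{t} e^{x} + C t e^{t x} + D \cos{\left(x \right)}
Term by term:
  -u_xx = - 12 A x^{2} - B e^{t} e^{x} - C t^{2} e^{t x} + D \sin{\left(x \right)}
  3·u·u_x = 12 A^{2} x^{7} + 3 A B x^{4} e^{t} e^{x} + 12 A B x^{3} e^{t} e^{x} + 3 A C t x^{4} e^{t x} + 12 A C x^{3} e^{t x} + 3 A D x^{4} \cos{\left(x \right)} + 12 A D x^{3} \sin{\left(x \right)} + 3 B^{2} e^{2 t} e^{2 x} + 3 B C t e^{t} e^{x} e^{t x} + 3 B C e^{t} e^{x} e^{t x} + 3 B D e^{t} e^{x} \sin{\left(x \right)} + 3 B D e^{t} e^{x} \cos{\left(x \right)} + 3 C^{2} t e^{2 t x} + 3 C D t e^{t x} \sin{\left(x \right)} + 3 C D e^{t x} \cos{\left(x \right)} + 3 D^{2} \sin{\left(x \right)} \cos{\left(x \right)}
So the left-hand side equals
  12 A^{2} x^{7} + 3 A B x^{4} e^{t} e^{x} + 12 A B x^{3} e^{t} e^{x} + 3 A C t x^{4} e^{t x} + 12 A C x^{3} e^{t x} + 3 A D x^{4} \cos{\left(x \right)} + 12 A D x^{3} \sin{\left(x \right)} - 12 A x^{2} + 3 B^{2} e^{2 t} e^{2 x} + 3 B C t e^{t} e^{x} e^{t x} + 3 B C e^{t} e^{x} e^{t x} + 3 B D e^{t} e^{x} \sin{\left(x \right)} + 3 B D e^{t} e^{x} \cos{\left(x \right)} - B e^{t} e^{x} + 3 C^{2} t e^{2 t x} + 3 C D t e^{t x} \sin{\left(x \right)} + 3 C D e^{t x} \cos{\left(x \right)} - C t^{2} e^{t x} + 3 D^{2} \sin{\left(x \right)} \cos{\left(x \right)} + D \sin{\left(x \right)}
This must equal f(x, t) identically; expanded, f = 3 t^{2} e^{t x} + 18 t x^{4} e^{t x} + 18 t e^{t} e^{x} e^{t x} + 27 t e^{2 t x} - 9 t e^{t x} \sin{\left(x \right)} + 48 x^{7} + 12 x^{4} e^{t} e^{x} - 6 x^{4} \cos{\left(x \right)} + 48 x^{3} e^{t} e^{x} + 72 x^{3} e^{t x} - 24 x^{3} \sin{\left(x \right)} + 24 x^{2} + 12 e^{2 t} e^{2 x} + 18 e^{t} e^{x} e^{t x} - 6 e^{t} e^{x} \sin{\left(x \right)} - 6 e^{t} e^{x} \cos{\left(x \right)} + 2 e^{t} e^{x} - 9 e^{t x} \cos{\left(x \right)} + 3 \sin{\left(x \right)} \cos{\left(x \right)} + \sin{\left(x \right)}.
Matching coefficients of the independent functions:
(each divided by its leading coefficient; functions giving the same equation are listed together)
  [x^{2}]:  A + 2 = 0
  [x^{7}]:  A^{2} - 4 = 0
  [t e^{2 t x}]:  C^{2} - 9 = 0
  [t^{2} e^{t x}]:  C + 3 = 0
  [x^{3} e^{t x}, t x^{4} e^{t x}]:  A C - 6 = 0
  [x^{3} \sin{\left(x \right)}, x^{4} \cos{\left(x \right)}]:  A D + 2 = 0
  [e^{t} e^{x}]:  B + 2 = 0
  [e^{2 t} e^{2 x}]:  B^{2} - 4 = 0
  [e^{t x} \cos{\left(x \right)}, t e^{t x} \sin{\left(x \right)}]:  C D + 3 = 0
  [\sin{\left(x \right)} \cos{\left(x \right)}]:  D^{2} - 1 = 0
  [x^{3} e^{t} e^{x}, x^{4} e^{t} e^{x}]:  A B - 4 = 0
  [e^{t} e^{x} e^{t x}, t e^{t} e^{x} e^{t x}]:  B C - 6 = 0
  [e^{t} e^{x} \sin{\left(x \right)}, e^{t} e^{x} \cos{\left(x \right)}]:  B D + 2 = 0
  [\sin{\left(x \right)}]:  D - 1 = 0
Solving: A = -2, B = -2, C = -3, D = 1.
Check against the point condition:
  u(0, 0) = -5  ⟹  B + C = -5  ✓
Hence u(x, t) = - 2 x^{4} - 3 e^{t x} - 2 e^{t + x} + \sin{\left(x \right)}.

Answer: u(x, t) = - 2 x^{4} - 3 e^{t x} - 2 e^{t + x} + \sin{\left(x \right)}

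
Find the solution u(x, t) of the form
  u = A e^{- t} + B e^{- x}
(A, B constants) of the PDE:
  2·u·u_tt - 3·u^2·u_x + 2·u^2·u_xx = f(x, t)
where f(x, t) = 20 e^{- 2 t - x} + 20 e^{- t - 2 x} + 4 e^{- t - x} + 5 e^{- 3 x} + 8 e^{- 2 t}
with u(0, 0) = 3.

Substitute the ansatz u = A e^{- t} + B e^{- x} into the left-hand side.
Derivatives of the ansatz:
  u_tt = A e^{- t}
  u_x = - B e^{- x}
  u_xx = B e^{- x}
Term by term:
  2·u·u_tt = 2 A^{2} e^{- 2 t} + 2 A B e^{- t} e^{- x}
  -3·u^2·u_x = 3 A^{2} B e^{- 2 t} e^{- x} + 6 A B^{2} e^{- t} e^{- 2 x} + 3 B^{3} e^{- 3 x}
  2·u^2·u_xx = 2 A^{2} B e^{- 2 t} e^{- x} + 4 A B^{2} e^{- t} e^{- 2 x} + 2 B^{3} e^{- 3 x}
So the left-hand side equals
  5 A^{2} B e^{- 2 t} e^{- x} + 2 A^{2} e^{- 2 t} + 10 A B^{2} e^{- t} e^{- 2 x} + 2 A B e^{- t} e^{- x} + 5 B^{3} e^{- 3 x}
This must equal f(x, t) identically; expanded, f = 5 e^{- 3 x} + 4 e^{- t} e^{- x} + 20 e^{- t} e^{- 2 x} + 8 e^{- 2 t} + 20 e^{- 2 t} e^{- x}.
Matching coefficients of the independent functions:
  [e^{- 2 t} e^{- x}]:  5 A^{2} B = 20
  [e^{- t} e^{- 2 x}]:  10 A B^{2} = 20
  [e^{- t} e^{- x}]:  2 A B = 4
  [e^{- 2 t}]:  2 A^{2} = 8
  [e^{- 3 x}]:  5 B^{3} = 5
Solving: A = 2, B = 1.
Check against the point condition:
  u(0, 0) = 3  ⟹  A + B = 3  ✓
Hence u(x, t) = e^{- x} + 2 e^{- t}.

Answer: u(x, t) = e^{- x} + 2 e^{- t}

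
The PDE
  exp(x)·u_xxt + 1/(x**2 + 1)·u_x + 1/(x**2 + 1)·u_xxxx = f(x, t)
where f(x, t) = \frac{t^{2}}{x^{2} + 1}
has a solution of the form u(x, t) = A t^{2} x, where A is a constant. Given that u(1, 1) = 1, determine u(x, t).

Substitute the ansatz u = A t^{2} x into the left-hand side.
Derivatives of the ansatz:
  u_xxt = 0
  u_x = A t^{2}
  u_xxxx = 0
Term by term:
  exp(x)·u_xxt = 0
  1/(x**2 + 1)·u_x = \frac{A t^{2}}{x^{2} + 1}
  1/(x**2 + 1)·u_xxxx = 0
So the left-hand side equals
  \frac{A t^{2}}{x^{2} + 1}
This must equal f(x, t) = \frac{t^{2}}{x^{2} + 1} identically.
Matching coefficients of the independent functions:
  [\frac{t^{2}}{x^{2} + 1}]:  A = 1
Solving: A = 1.
Check against the point condition:
  u(1, 1) = 1  ⟹  A = 1  ✓
Hence u(x, t) = t^{2} x.

Answer: u(x, t) = t^{2} x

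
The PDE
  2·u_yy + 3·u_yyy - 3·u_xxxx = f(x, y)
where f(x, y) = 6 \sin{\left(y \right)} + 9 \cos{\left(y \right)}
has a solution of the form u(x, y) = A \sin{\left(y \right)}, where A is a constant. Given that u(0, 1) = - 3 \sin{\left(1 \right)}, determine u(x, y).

Substitute the ansatz u = A \sin{\left(y \right)} into the left-hand side.
Derivatives of the ansatz:
  u_yy = - A \sin{\left(y \right)}
  u_yyy = - A \cos{\left(y \right)}
  u_xxxx = 0
Term by term:
  2·u_yy = - 2 A \sin{\left(y \right)}
  3·u_yyy = - 3 A \cos{\left(y \right)}
  -3·u_xxxx = 0
So the left-hand side equals
  - 2 A \sin{\left(y \right)} - 3 A \cos{\left(y \right)}
This must equal f(x, y) = 6 \sin{\left(y \right)} + 9 \cos{\left(y \right)} identically.
Matching coefficients of the independent functions:
  [\sin{\left(y \right)}]:  - 2 A = 6
  [\cos{\left(y \right)}]:  - 3 A = 9
Solving: A = -3.
Check against the point condition:
  u(0, 1) = - 3 \sin{\left(1 \right)}  ⟹  A \sin{\left(1 \right)} = - 3 \sin{\left(1 \right)}  ✓
Hence u(x, y) = - 3 \sin{\left(y \right)}.

Answer: u(x, y) = - 3 \sin{\left(y \right)}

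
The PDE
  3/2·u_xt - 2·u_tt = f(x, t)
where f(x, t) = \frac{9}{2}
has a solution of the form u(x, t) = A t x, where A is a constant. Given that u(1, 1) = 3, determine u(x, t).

Answer: u(x, t) = 3 t x

Derivation:
Substitute the ansatz u = A t x into the left-hand side.
Derivatives of the ansatz:
  u_xt = A
  u_tt = 0
Term by term:
  3/2·u_xt = \frac{3 A}{2}
  -2·u_tt = 0
So the left-hand side equals
  \frac{3 A}{2}
This must equal f(x, t) = \frac{9}{2} identically.
Matching coefficients of the independent functions:
  [constant term]:  \frac{3 A}{2} = \frac{9}{2}
Solving: A = 3.
Check against the point condition:
  u(1, 1) = 3  ⟹  A = 3  ✓
Hence u(x, t) = 3 t x.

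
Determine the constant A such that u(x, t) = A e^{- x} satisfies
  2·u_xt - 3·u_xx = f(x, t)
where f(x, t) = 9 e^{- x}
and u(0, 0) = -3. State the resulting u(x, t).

Answer: u(x, t) = - 3 e^{- x}

Derivation:
Substitute the ansatz u = A e^{- x} into the left-hand side.
Derivatives of the ansatz:
  u_xt = 0
  u_xx = A e^{- x}
Term by term:
  2·u_xt = 0
  -3·u_xx = - 3 A e^{- x}
So the left-hand side equals
  - 3 A e^{- x}
This must equal f(x, t) = 9 e^{- x} identically.
Matching coefficients of the independent functions:
  [e^{- x}]:  - 3 A = 9
Solving: A = -3.
Check against the point condition:
  u(0, 0) = -3  ⟹  A = -3  ✓
Hence u(x, t) = - 3 e^{- x}.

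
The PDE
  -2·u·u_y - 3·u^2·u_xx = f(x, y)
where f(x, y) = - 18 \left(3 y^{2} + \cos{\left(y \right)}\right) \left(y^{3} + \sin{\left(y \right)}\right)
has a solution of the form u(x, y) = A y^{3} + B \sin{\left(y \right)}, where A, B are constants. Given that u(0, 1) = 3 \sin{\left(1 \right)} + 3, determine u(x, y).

Answer: u(x, y) = 3 y^{3} + 3 \sin{\left(y \right)}

Derivation:
Substitute the ansatz u = A y^{3} + B \sin{\left(y \right)} into the left-hand side.
Derivatives of the ansatz:
  u_y = 3 A y^{2} + B \cos{\left(y \right)}
  u_xx = 0
Term by term:
  -2·u·u_y = - 6 A^{2} y^{5} - 2 A B y^{3} \cos{\left(y \right)} - 6 A B y^{2} \sin{\left(y \right)} - 2 B^{2} \sin{\left(y \right)} \cos{\left(y \right)}
  -3·u^2·u_xx = 0
So the left-hand side equals
  - 6 A^{2} y^{5} - 2 A B y^{3} \cos{\left(y \right)} - 6 A B y^{2} \sin{\left(y \right)} - 2 B^{2} \sin{\left(y \right)} \cos{\left(y \right)}
This must equal f(x, y) identically; expanded, f = - 54 y^{5} - 18 y^{3} \cos{\left(y \right)} - 54 y^{2} \sin{\left(y \right)} - 18 \sin{\left(y \right)} \cos{\left(y \right)}.
Matching coefficients of the independent functions:
  [y^{5}]:  - 6 A^{2} = -54
  [y^{2} \sin{\left(y \right)}]:  - 6 A B = -54
  [y^{3} \cos{\left(y \right)}]:  - 2 A B = -18
  [\sin{\left(y \right)} \cos{\left(y \right)}]:  - 2 B^{2} = -18
These equations allow (A, B) = (-3, -3) or (3, 3).
Impose the point condition(s):
  u(0, 1) = 3 \sin{\left(1 \right)} + 3  ⟹  A + B \sin{\left(1 \right)} = 3 \sin{\left(1 \right)} + 3
Only A = 3, B = 3 satisfies everything.
Hence u(x, y) = 3 y^{3} + 3 \sin{\left(y \right)}.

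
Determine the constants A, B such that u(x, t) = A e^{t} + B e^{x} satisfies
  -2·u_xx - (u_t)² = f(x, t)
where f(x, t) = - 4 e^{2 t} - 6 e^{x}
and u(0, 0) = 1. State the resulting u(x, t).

Answer: u(x, t) = - 2 e^{t} + 3 e^{x}

Derivation:
Substitute the ansatz u = A e^{t} + B e^{x} into the left-hand side.
Derivatives of the ansatz:
  u_xx = B e^{x}
  u_t = A e^{t}
Term by term:
  -2·u_xx = - 2 B e^{x}
  -(u_t)² = - A^{2} e^{2 t}
So the left-hand side equals
  - A^{2} e^{2 t} - 2 B e^{x}
This must equal f(x, t) = - 4 e^{2 t} - 6 e^{x} identically.
Matching coefficients of the independent functions:
  [e^{2 t}]:  - A^{2} = -4
  [e^{x}]:  - 2 B = -6
These equations allow (A, B) = (-2, 3) or (2, 3).
Impose the point condition(s):
  u(0, 0) = 1  ⟹  A + B = 1
Only A = -2, B = 3 satisfies everything.
Hence u(x, t) = - 2 e^{t} + 3 e^{x}.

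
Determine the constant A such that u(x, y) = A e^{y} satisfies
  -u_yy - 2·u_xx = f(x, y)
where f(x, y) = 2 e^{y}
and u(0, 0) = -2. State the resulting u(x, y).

Substitute the ansatz u = A e^{y} into the left-hand side.
Derivatives of the ansatz:
  u_yy = A e^{y}
  u_xx = 0
Term by term:
  -u_yy = - A e^{y}
  -2·u_xx = 0
So the left-hand side equals
  - A e^{y}
This must equal f(x, y) = 2 e^{y} identically.
Matching coefficients of the independent functions:
  [e^{y}]:  - A = 2
Solving: A = -2.
Check against the point condition:
  u(0, 0) = -2  ⟹  A = -2  ✓
Hence u(x, y) = - 2 e^{y}.

Answer: u(x, y) = - 2 e^{y}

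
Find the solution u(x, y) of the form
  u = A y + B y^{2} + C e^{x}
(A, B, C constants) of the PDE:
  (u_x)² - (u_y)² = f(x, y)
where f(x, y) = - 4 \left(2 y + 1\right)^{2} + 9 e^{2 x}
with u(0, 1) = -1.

Substitute the ansatz u = A y + B y^{2} + C e^{x} into the left-hand side.
Derivatives of the ansatz:
  u_x = C e^{x}
  u_y = A + 2 B y
Term by term:
  (u_x)² = C^{2} e^{2 x}
  -(u_y)² = - A^{2} - 4 A B y - 4 B^{2} y^{2}
So the left-hand side equals
  - A^{2} - 4 A B y - 4 B^{2} y^{2} + C^{2} e^{2 x}
This must equal f(x, y) identically; expanded, f = - 16 y^{2} - 16 y + 9 e^{2 x} - 4.
Matching coefficients of the independent functions:
  [constant term]:  - A^{2} = -4
  [y]:  - 4 A B = -16
  [y^{2}]:  - 4 B^{2} = -16
  [e^{2 x}]:  C^{2} = 9
These equations allow (A, B, C) = (-2, -2, -3) or (-2, -2, 3) or (2, 2, -3) or (2, 2, 3).
Impose the point condition(s):
  u(0, 1) = -1  ⟹  A + B + C = -1
Only A = -2, B = -2, C = 3 satisfies everything.
Hence u(x, y) = - 2 y^{2} - 2 y + 3 e^{x}.

Answer: u(x, y) = - 2 y^{2} - 2 y + 3 e^{x}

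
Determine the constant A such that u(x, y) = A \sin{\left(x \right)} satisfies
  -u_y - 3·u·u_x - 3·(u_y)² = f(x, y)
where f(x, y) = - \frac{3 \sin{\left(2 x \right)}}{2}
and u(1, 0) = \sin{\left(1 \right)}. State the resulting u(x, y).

Substitute the ansatz u = A \sin{\left(x \right)} into the left-hand side.
Derivatives of the ansatz:
  u_y = 0
  u_x = A \cos{\left(x \right)}
Term by term:
  -u_y = 0
  -3·u·u_x = - 3 A^{2} \sin{\left(x \right)} \cos{\left(x \right)}
  -3·(u_y)² = 0
So the left-hand side equals
  - 3 A^{2} \sin{\left(x \right)} \cos{\left(x \right)}
This must equal f(x, y) identically; expanded, f = - 3 \sin{\left(x \right)} \cos{\left(x \right)}.
Matching coefficients of the independent functions:
  [\sin{\left(x \right)} \cos{\left(x \right)}]:  - 3 A^{2} = -3
These equations allow (A) = (-1) or (1).
Impose the point condition(s):
  u(1, 0) = \sin{\left(1 \right)}  ⟹  A \sin{\left(1 \right)} = \sin{\left(1 \right)}
Only A = 1 satisfies everything.
Hence u(x, y) = \sin{\left(x \right)}.

Answer: u(x, y) = \sin{\left(x \right)}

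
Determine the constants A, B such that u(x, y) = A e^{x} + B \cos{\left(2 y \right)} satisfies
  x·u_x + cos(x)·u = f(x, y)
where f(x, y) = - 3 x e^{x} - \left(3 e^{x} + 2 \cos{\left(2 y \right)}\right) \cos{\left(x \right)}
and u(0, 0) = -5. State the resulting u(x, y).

Substitute the ansatz u = A e^{x} + B \cos{\left(2 y \right)} into the left-hand side.
Derivatives of the ansatz:
  u_x = A e^{x}
Term by term:
  x·u_x = A x e^{x}
  cos(x)·u = A e^{x} \cos{\left(x \right)} + B \cos{\left(x \right)} \cos{\left(2 y \right)}
So the left-hand side equals
  A x e^{x} + A e^{x} \cos{\left(x \right)} + B \cos{\left(x \right)} \cos{\left(2 y \right)}
This must equal f(x, y) identically; expanded, f = - 3 x e^{x} - 3 e^{x} \cos{\left(x \right)} - 2 \cos{\left(x \right)} \cos{\left(2 y \right)}.
Matching coefficients of the independent functions:
  [x e^{x}, e^{x} \cos{\left(x \right)}]:  A = -3
  [\cos{\left(x \right)} \cos{\left(2 y \right)}]:  B = -2
Solving: A = -3, B = -2.
Check against the point condition:
  u(0, 0) = -5  ⟹  A + B = -5  ✓
Hence u(x, y) = - 3 e^{x} - 2 \cos{\left(2 y \right)}.

Answer: u(x, y) = - 3 e^{x} - 2 \cos{\left(2 y \right)}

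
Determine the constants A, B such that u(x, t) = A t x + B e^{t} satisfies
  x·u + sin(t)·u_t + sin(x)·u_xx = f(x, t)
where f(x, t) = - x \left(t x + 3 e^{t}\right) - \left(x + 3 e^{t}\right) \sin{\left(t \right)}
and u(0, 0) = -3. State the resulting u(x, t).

Substitute the ansatz u = A t x + B e^{t} into the left-hand side.
Derivatives of the ansatz:
  u_t = A x + B e^{t}
  u_xx = 0
Term by term:
  x·u = A t x^{2} + B x e^{t}
  sin(t)·u_t = A x \sin{\left(t \right)} + B e^{t} \sin{\left(t \right)}
  sin(x)·u_xx = 0
So the left-hand side equals
  A t x^{2} + A x \sin{\left(t \right)} + B x e^{t} + B e^{t} \sin{\left(t \right)}
This must equal f(x, t) identically; expanded, f = - t x^{2} - 3 x e^{t} - x \sin{\left(t \right)} - 3 e^{t} \sin{\left(t \right)}.
Matching coefficients of the independent functions:
  [t x^{2}, x \sin{\left(t \right)}]:  A = -1
  [x e^{t}, e^{t} \sin{\left(t \right)}]:  B = -3
Solving: A = -1, B = -3.
Check against the point condition:
  u(0, 0) = -3  ⟹  B = -3  ✓
Hence u(x, t) = - t x - 3 e^{t}.

Answer: u(x, t) = - t x - 3 e^{t}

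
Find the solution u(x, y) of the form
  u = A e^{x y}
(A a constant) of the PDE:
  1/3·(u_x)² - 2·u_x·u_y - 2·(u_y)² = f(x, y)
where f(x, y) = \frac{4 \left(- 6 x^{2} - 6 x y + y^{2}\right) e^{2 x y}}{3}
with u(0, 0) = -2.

Substitute the ansatz u = A e^{x y} into the left-hand side.
Derivatives of the ansatz:
  u_x = A y e^{x y}
  u_y = A x e^{x y}
Term by term:
  1/3·(u_x)² = \frac{A^{2} y^{2} e^{2 x y}}{3}
  -2·u_x·u_y = - 2 A^{2} x y e^{2 x y}
  -2·(u_y)² = - 2 A^{2} x^{2} e^{2 x y}
So the left-hand side equals
  - 2 A^{2} x^{2} e^{2 x y} - 2 A^{2} x y e^{2 x y} + \frac{A^{2} y^{2} e^{2 x y}}{3}
This must equal f(x, y) identically; expanded, f = - 8 x^{2} e^{2 x y} - 8 x y e^{2 x y} + \frac{4 y^{2} e^{2 x y}}{3}.
Matching coefficients of the independent functions:
  [x^{2} e^{2 x y}, x y e^{2 x y}]:  - 2 A^{2} = -8
  [y^{2} e^{2 x y}]:  \frac{A^{2}}{3} = \frac{4}{3}
These equations allow (A) = (-2) or (2).
Impose the point condition(s):
  u(0, 0) = -2  ⟹  A = -2
Only A = -2 satisfies everything.
Hence u(x, y) = - 2 e^{x y}.

Answer: u(x, y) = - 2 e^{x y}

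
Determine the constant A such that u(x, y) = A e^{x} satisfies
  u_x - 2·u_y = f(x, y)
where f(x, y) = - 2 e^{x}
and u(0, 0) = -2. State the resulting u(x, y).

Substitute the ansatz u = A e^{x} into the left-hand side.
Derivatives of the ansatz:
  u_x = A e^{x}
  u_y = 0
Term by term:
  u_x = A e^{x}
  -2·u_y = 0
So the left-hand side equals
  A e^{x}
This must equal f(x, y) = - 2 e^{x} identically.
Matching coefficients of the independent functions:
  [e^{x}]:  A = -2
Solving: A = -2.
Check against the point condition:
  u(0, 0) = -2  ⟹  A = -2  ✓
Hence u(x, y) = - 2 e^{x}.

Answer: u(x, y) = - 2 e^{x}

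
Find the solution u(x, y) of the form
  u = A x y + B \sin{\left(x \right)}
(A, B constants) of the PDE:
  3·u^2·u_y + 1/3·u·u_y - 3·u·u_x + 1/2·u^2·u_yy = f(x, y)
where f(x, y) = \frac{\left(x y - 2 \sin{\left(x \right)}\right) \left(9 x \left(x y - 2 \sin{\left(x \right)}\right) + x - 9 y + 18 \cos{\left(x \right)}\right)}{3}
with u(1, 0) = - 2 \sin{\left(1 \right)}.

Answer: u(x, y) = x y - 2 \sin{\left(x \right)}

Derivation:
Substitute the ansatz u = A x y + B \sin{\left(x \right)} into the left-hand side.
Derivatives of the ansatz:
  u_y = A x
  u_x = A y + B \cos{\left(x \right)}
  u_yy = 0
Term by term:
  3·u^2·u_y = 3 A^{3} x^{3} y^{2} + 6 A^{2} B x^{2} y \sin{\left(x \right)} + 3 A B^{2} x \sin^{2}{\left(x \right)}
  1/3·u·u_y = \frac{A^{2} x^{2} y}{3} + \frac{A B x \sin{\left(x \right)}}{3}
  -3·u·u_x = - 3 A^{2} x y^{2} - 3 A B x y \cos{\left(x \right)} - 3 A B y \sin{\left(x \right)} - 3 B^{2} \sin{\left(x \right)} \cos{\left(x \right)}
  1/2·u^2·u_yy = 0
So the left-hand side equals
  3 A^{3} x^{3} y^{2} + 6 A^{2} B x^{2} y \sin{\left(x \right)} + \frac{A^{2} x^{2} y}{3} - 3 A^{2} x y^{2} + 3 A B^{2} x \sin^{2}{\left(x \right)} - 3 A B x y \cos{\left(x \right)} + \frac{A B x \sin{\left(x \right)}}{3} - 3 A B y \sin{\left(x \right)} - 3 B^{2} \sin{\left(x \right)} \cos{\left(x \right)}
This must equal f(x, y) identically; expanded, f = 3 x^{3} y^{2} - 12 x^{2} y \sin{\left(x \right)} + \frac{x^{2} y}{3} - 3 x y^{2} + 6 x y \cos{\left(x \right)} + 12 x \sin^{2}{\left(x \right)} - \frac{2 x \sin{\left(x \right)}}{3} + 6 y \sin{\left(x \right)} - 12 \sin{\left(x \right)} \cos{\left(x \right)}.
Matching coefficients of the independent functions:
  [x y^{2}]:  - 3 A^{2} = -3
  [x \sin{\left(x \right)}]:  \frac{A B}{3} = - \frac{2}{3}
  [x \sin^{2}{\left(x \right)}]:  3 A B^{2} = 12
  [x^{2} y]:  \frac{A^{2}}{3} = \frac{1}{3}
  [x^{3} y^{2}]:  3 A^{3} = 3
  [y \sin{\left(x \right)}, x y \cos{\left(x \right)}]:  - 3 A B = 6
  [\sin{\left(x \right)} \cos{\left(x \right)}]:  - 3 B^{2} = -12
  [x^{2} y \sin{\left(x \right)}]:  6 A^{2} B = -12
Solving: A = 1, B = -2.
Check against the point condition:
  u(1, 0) = - 2 \sin{\left(1 \right)}  ⟹  B \sin{\left(1 \right)} = - 2 \sin{\left(1 \right)}  ✓
Hence u(x, y) = x y - 2 \sin{\left(x \right)}.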